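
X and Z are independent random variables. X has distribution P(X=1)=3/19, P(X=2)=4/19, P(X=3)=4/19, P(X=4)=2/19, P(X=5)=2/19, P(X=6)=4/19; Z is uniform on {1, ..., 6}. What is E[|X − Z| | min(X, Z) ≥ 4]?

P(min(X, Z) ≥ 4) = 4/19.
Summing |X−Z|·P(x,y) over outcomes with min(X, Z) ≥ 4 gives 11/57.
E[|X − Z| | min(X, Z) ≥ 4] = (11/57) / (4/19) = 11/12.

11/12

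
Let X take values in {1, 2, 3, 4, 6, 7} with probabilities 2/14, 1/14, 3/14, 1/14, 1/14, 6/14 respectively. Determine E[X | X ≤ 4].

17/7

P(X ≤ 4) = 1/2.
Σ over the event: 1·1/7 + 2·1/14 + 3·3/14 + 4·1/14 = 17/14.
E[X | X ≤ 4] = (17/14) / (1/2) = 17/7.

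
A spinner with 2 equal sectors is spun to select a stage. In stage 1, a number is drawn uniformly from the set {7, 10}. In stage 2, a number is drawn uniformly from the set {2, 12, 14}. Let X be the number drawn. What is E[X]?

107/12

E[X | stage 1] = (7+10)/2 = 17/2.
E[X | stage 2] = (2+12+14)/3 = 28/3.
By the law of total expectation,
E[X] = (1/2)·(17/2) + (1/2)·(28/3) = 107/12.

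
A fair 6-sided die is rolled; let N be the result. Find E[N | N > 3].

5

Given N > 3, N is equally likely to be any of {4, 5, 6}.
E[N | N > 3] = (4 + 5 + 6) / 3 = 5.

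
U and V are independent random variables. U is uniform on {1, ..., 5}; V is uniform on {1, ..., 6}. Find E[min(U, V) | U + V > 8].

25/6

Outcomes with U + V > 8: (3,6), (4,5), (4,6), (5,4), (5,5), (5,6), each with probability 1/30.
E[min(U, V) | U + V > 8] = (3 + 4 + 4 + 4 + 5 + 5) / 6 = 25/6.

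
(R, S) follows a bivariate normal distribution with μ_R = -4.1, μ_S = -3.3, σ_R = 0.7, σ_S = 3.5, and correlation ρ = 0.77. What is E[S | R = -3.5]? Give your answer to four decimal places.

-0.9900

E[S | R=x] = μ_S + ρ(σ_S/σ_R)(x − μ_R) for jointly normal variables.
E[S | R=-3.5] = -3.3 + (0.77)·(3.5/0.7)·(-3.5 − (-4.1)) = -3.3 + (3.85)·(0.6) = -0.9900.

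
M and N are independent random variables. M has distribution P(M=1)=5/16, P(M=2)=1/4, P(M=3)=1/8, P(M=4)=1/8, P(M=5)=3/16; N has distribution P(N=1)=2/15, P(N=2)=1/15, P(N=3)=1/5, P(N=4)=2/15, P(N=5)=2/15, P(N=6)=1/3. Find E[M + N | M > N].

307/50

P(M > N) = 5/24.
Summing (M+N)·P(x,y) over outcomes with M > N gives 307/240.
E[M + N | M > N] = (307/240) / (5/24) = 307/50.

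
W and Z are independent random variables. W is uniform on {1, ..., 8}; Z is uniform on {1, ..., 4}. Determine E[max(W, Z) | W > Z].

62/11

P(W > Z) = 11/16.
Summing max(W,Z)·P(x,y) over outcomes with W > Z gives 31/8.
E[max(W, Z) | W > Z] = (31/8) / (11/16) = 62/11.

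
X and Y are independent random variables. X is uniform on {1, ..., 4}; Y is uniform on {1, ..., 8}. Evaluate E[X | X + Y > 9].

Outcomes with X + Y > 9: (2,8), (3,7), (3,8), (4,6), (4,7), (4,8), each with probability 1/32.
E[X | X + Y > 9] = (2 + 3 + 3 + 4 + 4 + 4) / 6 = 10/3.

10/3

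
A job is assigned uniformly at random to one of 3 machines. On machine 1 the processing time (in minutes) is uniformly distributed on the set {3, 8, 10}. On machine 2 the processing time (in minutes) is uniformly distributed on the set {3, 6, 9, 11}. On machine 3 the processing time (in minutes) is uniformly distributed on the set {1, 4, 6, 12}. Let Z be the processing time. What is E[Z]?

E[Z | machine 1] = (3+8+10)/3 = 7.
E[Z | machine 2] = (3+6+9+11)/4 = 29/4.
E[Z | machine 3] = (1+4+6+12)/4 = 23/4.
By the law of total expectation,
E[Z] = (1/3)·(7) + (1/3)·(29/4) + (1/3)·(23/4) = 20/3.

20/3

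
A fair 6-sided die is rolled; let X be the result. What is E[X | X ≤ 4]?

5/2

Given X ≤ 4, X is equally likely to be any of {1, 2, 3, 4}.
E[X | X ≤ 4] = (1 + 2 + 3 + 4) / 4 = 5/2.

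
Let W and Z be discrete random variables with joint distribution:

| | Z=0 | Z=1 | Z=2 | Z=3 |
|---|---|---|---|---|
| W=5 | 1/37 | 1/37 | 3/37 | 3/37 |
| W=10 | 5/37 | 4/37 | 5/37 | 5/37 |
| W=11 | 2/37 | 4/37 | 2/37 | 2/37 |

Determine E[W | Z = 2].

87/10

P(Z = 2) = 10/37.
Σ W·P over the event = 5·(3/37) + 10·(5/37) + 11·(2/37) = 87/37.
E[W | Z = 2] = (87/37) / (10/37) = 87/10.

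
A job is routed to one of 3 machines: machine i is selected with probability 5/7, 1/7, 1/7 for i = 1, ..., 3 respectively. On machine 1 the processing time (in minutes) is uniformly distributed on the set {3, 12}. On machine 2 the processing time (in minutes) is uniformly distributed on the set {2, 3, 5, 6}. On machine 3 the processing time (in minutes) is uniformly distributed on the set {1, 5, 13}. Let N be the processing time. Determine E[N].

41/6

E[N | machine 1] = (3+12)/2 = 15/2.
E[N | machine 2] = (2+3+5+6)/4 = 4.
E[N | machine 3] = (1+5+13)/3 = 19/3.
E[N] = (5/7)·(15/2) + (1/7)·(4) + (1/7)·(19/3) = 41/6.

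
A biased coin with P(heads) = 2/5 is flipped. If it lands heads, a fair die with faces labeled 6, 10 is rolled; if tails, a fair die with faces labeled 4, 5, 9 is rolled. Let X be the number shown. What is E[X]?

E[X | heads] = (6+10)/2 = 8.
E[X | tails] = (4+5+9)/3 = 6.
E[X] = (2/5)·(8) + (3/5)·(6) = 34/5.

34/5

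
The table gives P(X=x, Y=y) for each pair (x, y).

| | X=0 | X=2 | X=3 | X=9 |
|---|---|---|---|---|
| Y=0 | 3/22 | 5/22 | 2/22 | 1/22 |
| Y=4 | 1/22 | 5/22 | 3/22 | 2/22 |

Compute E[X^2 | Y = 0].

119/11

P(Y = 0) = 1/2.
Σ X^2·P over the event = 0·(3/22) + 4·(5/22) + 9·(2/22) + 81·(1/22) = 119/22.
E[X^2 | Y = 0] = (119/22) / (1/2) = 119/11.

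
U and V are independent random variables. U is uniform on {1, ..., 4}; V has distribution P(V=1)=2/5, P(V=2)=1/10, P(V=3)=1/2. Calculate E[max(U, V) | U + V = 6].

19/6

P(U + V = 6) = 3/20.
Summing max(U,V)·P(x,y) over outcomes with U + V = 6 gives 19/40.
E[max(U, V) | U + V = 6] = (19/40) / (3/20) = 19/6.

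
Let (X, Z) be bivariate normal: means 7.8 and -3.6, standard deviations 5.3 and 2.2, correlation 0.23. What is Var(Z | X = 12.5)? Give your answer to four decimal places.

4.5840

The conditional variance in a bivariate normal is σ_Z²(1 − ρ²), independent of x.
Var(Z | X=12.5) = (2.2)²·(1 − (0.23)²) = 4.84·0.9471 = 4.5840.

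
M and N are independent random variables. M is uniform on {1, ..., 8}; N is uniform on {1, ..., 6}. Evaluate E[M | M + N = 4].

2

P(M + N = 4) = 1/16.
Summing M·P(x,y) over outcomes with M + N = 4 gives 1/8.
E[M | M + N = 4] = (1/8) / (1/16) = 2.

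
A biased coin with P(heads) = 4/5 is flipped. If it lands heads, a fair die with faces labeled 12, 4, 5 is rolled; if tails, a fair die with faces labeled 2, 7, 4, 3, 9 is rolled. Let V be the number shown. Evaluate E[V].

E[V | heads] = (12+4+5)/3 = 7.
E[V | tails] = (2+7+4+3+9)/5 = 5.
E[V] = (4/5)·(7) + (1/5)·(5) = 33/5.

33/5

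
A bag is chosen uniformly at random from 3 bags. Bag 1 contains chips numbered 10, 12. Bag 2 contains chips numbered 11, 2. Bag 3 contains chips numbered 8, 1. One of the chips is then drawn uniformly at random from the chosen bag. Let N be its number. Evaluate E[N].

E[N | bag 1] = (10+12)/2 = 11.
E[N | bag 2] = (11+2)/2 = 13/2.
E[N | bag 3] = (8+1)/2 = 9/2.
By the law of total expectation,
E[N] = (1/3)·(11) + (1/3)·(13/2) + (1/3)·(9/2) = 22/3.

22/3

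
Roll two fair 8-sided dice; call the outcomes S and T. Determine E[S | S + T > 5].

134/27

P(S + T > 5) = 27/32.
Summing S·P(x,y) over outcomes with S + T > 5 gives 67/16.
E[S | S + T > 5] = (67/16) / (27/32) = 134/27.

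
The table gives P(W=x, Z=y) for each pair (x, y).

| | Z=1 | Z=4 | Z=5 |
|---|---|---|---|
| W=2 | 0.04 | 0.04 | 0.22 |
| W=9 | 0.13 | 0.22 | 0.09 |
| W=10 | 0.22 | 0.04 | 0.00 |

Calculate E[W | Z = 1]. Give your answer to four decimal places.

P(Z = 1) = 0.39.
Σ W·P over the event = 2·(0.04) + 9·(0.13) + 10·(0.22) = 3.45.
E[W | Z = 1] = (3.45) / (0.39) = 8.8462.

8.8462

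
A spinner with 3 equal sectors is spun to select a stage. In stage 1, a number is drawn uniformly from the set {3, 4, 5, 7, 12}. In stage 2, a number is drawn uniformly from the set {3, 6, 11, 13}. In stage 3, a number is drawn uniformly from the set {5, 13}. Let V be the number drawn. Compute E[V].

E[V | stage 1] = (3+4+5+7+12)/5 = 31/5.
E[V | stage 2] = (3+6+11+13)/4 = 33/4.
E[V | stage 3] = (5+13)/2 = 9.
By the law of total expectation,
E[V] = (1/3)·(31/5) + (1/3)·(33/4) + (1/3)·(9) = 469/60.

469/60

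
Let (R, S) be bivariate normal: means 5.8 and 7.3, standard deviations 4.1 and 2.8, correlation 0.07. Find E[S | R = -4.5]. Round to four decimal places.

6.8076

E[S | R=x] = μ_S + ρ(σ_S/σ_R)(x − μ_R) for jointly normal variables.
E[S | R=-4.5] = 7.3 + (0.07)·(2.8/4.1)·(-4.5 − (5.8)) = 7.3 + (0.047805)·(-10.3) = 6.8076.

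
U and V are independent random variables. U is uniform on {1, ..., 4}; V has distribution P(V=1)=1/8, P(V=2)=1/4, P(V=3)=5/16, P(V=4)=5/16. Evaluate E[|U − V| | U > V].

29/19

P(U > V) = 19/64.
Summing |U−V|·P(x,y) over outcomes with U > V gives 29/64.
E[|U − V| | U > V] = (29/64) / (19/64) = 29/19.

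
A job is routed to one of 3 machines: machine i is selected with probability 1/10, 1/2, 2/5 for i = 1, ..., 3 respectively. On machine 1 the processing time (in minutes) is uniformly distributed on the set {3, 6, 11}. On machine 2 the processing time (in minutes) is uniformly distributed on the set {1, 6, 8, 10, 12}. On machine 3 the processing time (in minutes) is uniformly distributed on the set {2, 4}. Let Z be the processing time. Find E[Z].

E[Z | machine 1] = (3+6+11)/3 = 20/3.
E[Z | machine 2] = (1+6+8+10+12)/5 = 37/5.
E[Z | machine 3] = (2+4)/2 = 3.
E[Z] = (1/10)·(20/3) + (1/2)·(37/5) + (2/5)·(3) = 167/30.

167/30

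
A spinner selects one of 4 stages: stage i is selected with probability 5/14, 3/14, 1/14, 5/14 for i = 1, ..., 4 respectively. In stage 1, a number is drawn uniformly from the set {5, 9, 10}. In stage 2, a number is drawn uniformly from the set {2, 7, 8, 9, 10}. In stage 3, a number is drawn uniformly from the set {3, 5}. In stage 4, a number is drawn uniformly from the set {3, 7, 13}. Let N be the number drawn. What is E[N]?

1559/210

E[N | stage 1] = (5+9+10)/3 = 8.
E[N | stage 2] = (2+7+8+9+10)/5 = 36/5.
E[N | stage 3] = (3+5)/2 = 4.
E[N | stage 4] = (3+7+13)/3 = 23/3.
E[N] = (5/14)·(8) + (3/14)·(36/5) + (1/14)·(4) + (5/14)·(23/3) = 1559/210.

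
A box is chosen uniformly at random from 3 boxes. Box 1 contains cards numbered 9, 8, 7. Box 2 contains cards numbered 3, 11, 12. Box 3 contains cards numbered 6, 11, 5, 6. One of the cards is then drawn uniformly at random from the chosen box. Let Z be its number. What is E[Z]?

71/9

E[Z | box 1] = (9+8+7)/3 = 8.
E[Z | box 2] = (3+11+12)/3 = 26/3.
E[Z | box 3] = (6+11+5+6)/4 = 7.
E[Z] = (1/3)·(8) + (1/3)·(26/3) + (1/3)·(7) = 71/9.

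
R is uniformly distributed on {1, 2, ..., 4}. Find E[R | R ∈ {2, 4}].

3

P(R ∈ {2, 4}) = 1/2.
Σ over the event: 2·1/4 + 4·1/4 = 3/2.
E[R | R ∈ {2, 4}] = (3/2) / (1/2) = 3.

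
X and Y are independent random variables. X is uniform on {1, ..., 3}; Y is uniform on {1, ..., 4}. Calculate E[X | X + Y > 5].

Outcomes with X + Y > 5: (2,4), (3,3), (3,4), each with probability 1/12.
E[X | X + Y > 5] = (2 + 3 + 3) / 3 = 8/3.

8/3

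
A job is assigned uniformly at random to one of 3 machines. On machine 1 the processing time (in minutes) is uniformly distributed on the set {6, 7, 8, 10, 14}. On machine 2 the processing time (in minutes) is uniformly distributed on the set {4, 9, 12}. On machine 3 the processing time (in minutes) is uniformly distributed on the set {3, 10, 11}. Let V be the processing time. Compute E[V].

E[V | machine 1] = (6+7+8+10+14)/5 = 9.
E[V | machine 2] = (4+9+12)/3 = 25/3.
E[V | machine 3] = (3+10+11)/3 = 8.
E[V] = (1/3)·(9) + (1/3)·(25/3) + (1/3)·(8) = 76/9.

76/9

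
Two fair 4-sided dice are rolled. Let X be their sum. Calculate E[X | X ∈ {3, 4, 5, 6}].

14/3

P(X ∈ {3, 4, 5, 6}) = 3/4.
Σ over the event: 3·1/8 + 4·3/16 + 5·1/4 + 6·3/16 = 7/2.
E[X | X ∈ {3, 4, 5, 6}] = (7/2) / (3/4) = 14/3.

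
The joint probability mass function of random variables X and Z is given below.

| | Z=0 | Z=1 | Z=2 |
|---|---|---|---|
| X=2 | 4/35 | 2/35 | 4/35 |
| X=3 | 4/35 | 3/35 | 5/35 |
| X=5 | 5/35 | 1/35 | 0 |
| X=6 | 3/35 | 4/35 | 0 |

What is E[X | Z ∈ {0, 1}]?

P(Z ∈ {0, 1}) = 26/35.
Summing X·P(X=x,Z=y) over the conditioning event gives 3.
E[X | Z ∈ {0, 1}] = (3) / (26/35) = 105/26.

105/26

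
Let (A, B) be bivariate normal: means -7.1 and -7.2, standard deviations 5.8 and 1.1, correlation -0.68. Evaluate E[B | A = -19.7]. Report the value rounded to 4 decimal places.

The regression of B on A has slope ρ·σ_B/σ_A and passes through (μ_A, μ_B).
E[B | A=-19.7] = -7.2 + (-0.68)·(1.1/5.8)·(-19.7 − (-7.1)) = -7.2 + (-0.12897)·(-12.6) = -5.5750.

-5.5750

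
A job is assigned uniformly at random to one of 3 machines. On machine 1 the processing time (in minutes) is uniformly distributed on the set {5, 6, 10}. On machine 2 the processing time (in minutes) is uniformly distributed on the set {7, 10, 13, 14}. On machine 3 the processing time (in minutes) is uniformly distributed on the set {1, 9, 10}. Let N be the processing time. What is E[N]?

74/9

E[N | machine 1] = (5+6+10)/3 = 7.
E[N | machine 2] = (7+10+13+14)/4 = 11.
E[N | machine 3] = (1+9+10)/3 = 20/3.
By the law of total expectation,
E[N] = (1/3)·(7) + (1/3)·(11) + (1/3)·(20/3) = 74/9.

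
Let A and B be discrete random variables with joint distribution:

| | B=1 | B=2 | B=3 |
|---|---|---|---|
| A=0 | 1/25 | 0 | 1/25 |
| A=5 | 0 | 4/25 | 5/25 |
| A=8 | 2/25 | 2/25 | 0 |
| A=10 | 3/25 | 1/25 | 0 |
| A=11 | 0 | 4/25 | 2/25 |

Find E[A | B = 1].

23/3

P(B = 1) = 6/25.
Σ A·P over the event = 0·(1/25) + 8·(2/25) + 10·(3/25) = 46/25.
E[A | B = 1] = (46/25) / (6/25) = 23/3.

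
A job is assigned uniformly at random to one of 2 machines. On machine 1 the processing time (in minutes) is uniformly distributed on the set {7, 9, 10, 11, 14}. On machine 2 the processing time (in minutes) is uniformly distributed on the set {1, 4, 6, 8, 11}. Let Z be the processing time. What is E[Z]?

81/10

E[Z | machine 1] = (7+9+10+11+14)/5 = 51/5.
E[Z | machine 2] = (1+4+6+8+11)/5 = 6.
E[Z] = (1/2)·(51/5) + (1/2)·(6) = 81/10.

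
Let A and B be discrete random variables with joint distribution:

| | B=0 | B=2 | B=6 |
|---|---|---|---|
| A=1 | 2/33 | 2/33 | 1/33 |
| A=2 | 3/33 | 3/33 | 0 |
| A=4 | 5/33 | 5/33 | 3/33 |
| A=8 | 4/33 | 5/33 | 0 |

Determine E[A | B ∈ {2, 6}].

P(B ∈ {2, 6}) = 19/33.
Summing A·P(A=x,B=y) over the conditioning event gives 27/11.
E[A | B ∈ {2, 6}] = (27/11) / (19/33) = 81/19.

81/19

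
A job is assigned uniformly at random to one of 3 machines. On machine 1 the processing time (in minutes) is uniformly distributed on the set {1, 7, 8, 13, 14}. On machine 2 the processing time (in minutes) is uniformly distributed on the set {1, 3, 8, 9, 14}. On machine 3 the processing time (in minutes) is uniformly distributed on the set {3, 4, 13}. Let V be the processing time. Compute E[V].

E[V | machine 1] = (1+7+8+13+14)/5 = 43/5.
E[V | machine 2] = (1+3+8+9+14)/5 = 7.
E[V | machine 3] = (3+4+13)/3 = 20/3.
By the law of total expectation,
E[V] = (1/3)·(43/5) + (1/3)·(7) + (1/3)·(20/3) = 334/45.

334/45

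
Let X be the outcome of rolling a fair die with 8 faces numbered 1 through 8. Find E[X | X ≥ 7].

15/2

Given X ≥ 7, X is equally likely to be any of {7, 8}.
E[X | X ≥ 7] = (7 + 8) / 2 = 15/2.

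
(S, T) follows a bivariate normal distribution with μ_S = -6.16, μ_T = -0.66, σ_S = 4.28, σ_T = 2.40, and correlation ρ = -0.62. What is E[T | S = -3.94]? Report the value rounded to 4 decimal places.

-1.4318

For a bivariate normal, E[T | S=x] = μ_T + ρ·(σ_T/σ_S)·(x − μ_S).
E[T | S=-3.94] = -0.66 + (-0.62)·(2.40/4.28)·(-3.94 − (-6.16)) = -0.66 + (-0.34766)·(2.22) = -1.4318.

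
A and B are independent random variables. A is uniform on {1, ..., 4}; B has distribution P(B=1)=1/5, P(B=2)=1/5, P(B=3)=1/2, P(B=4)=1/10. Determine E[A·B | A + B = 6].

P(A + B = 6) = 1/5.
Summing AB·P(x,y) over outcomes with A + B = 6 gives 69/40.
E[A·B | A + B = 6] = (69/40) / (1/5) = 69/8.

69/8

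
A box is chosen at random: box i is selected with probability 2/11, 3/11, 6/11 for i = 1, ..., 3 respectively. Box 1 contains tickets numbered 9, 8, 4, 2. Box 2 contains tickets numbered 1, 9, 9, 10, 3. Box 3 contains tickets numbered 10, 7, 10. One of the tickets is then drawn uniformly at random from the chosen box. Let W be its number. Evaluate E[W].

77/10

E[W | box 1] = (9+8+4+2)/4 = 23/4.
E[W | box 2] = (1+9+9+10+3)/5 = 32/5.
E[W | box 3] = (10+7+10)/3 = 9.
E[W] = (2/11)·(23/4) + (3/11)·(32/5) + (6/11)·(9) = 77/10.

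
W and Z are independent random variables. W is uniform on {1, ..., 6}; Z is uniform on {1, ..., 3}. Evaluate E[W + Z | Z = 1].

9/2

Outcomes with Z = 1: (1,1), (2,1), (3,1), (4,1), (5,1), (6,1), each with probability 1/18.
E[W + Z | Z = 1] = (2 + 3 + 4 + 5 + 6 + 7) / 6 = 9/2.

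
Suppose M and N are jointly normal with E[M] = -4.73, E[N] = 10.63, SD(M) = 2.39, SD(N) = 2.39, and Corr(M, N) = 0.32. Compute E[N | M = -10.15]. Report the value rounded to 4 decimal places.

For a bivariate normal, E[N | M=x] = μ_N + ρ·(σ_N/σ_M)·(x − μ_M).
E[N | M=-10.15] = 10.63 + (0.32)·(2.39/2.39)·(-10.15 − (-4.73)) = 10.63 + (0.32)·(-5.42) = 8.8956.

8.8956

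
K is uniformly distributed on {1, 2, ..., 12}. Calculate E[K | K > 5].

Given K > 5, K is equally likely to be any of {6, 7, 8, 9, 10, 11, 12}.
E[K | K > 5] = (6 + 7 + 8 + 9 + 10 + 11 + 12) / 7 = 9.

9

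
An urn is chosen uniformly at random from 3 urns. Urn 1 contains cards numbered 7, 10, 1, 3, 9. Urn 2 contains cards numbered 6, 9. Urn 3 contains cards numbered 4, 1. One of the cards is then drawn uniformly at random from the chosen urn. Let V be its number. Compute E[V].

E[V | urn 1] = (7+10+1+3+9)/5 = 6.
E[V | urn 2] = (6+9)/2 = 15/2.
E[V | urn 3] = (4+1)/2 = 5/2.
E[V] = (1/3)·(6) + (1/3)·(15/2) + (1/3)·(5/2) = 16/3.

16/3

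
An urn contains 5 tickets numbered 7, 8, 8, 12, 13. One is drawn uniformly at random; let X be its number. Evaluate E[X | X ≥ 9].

25/2

P(X ≥ 9) = 2/5.
Σ over the event: 12·1/5 + 13·1/5 = 5.
E[X | X ≥ 9] = (5) / (2/5) = 25/2.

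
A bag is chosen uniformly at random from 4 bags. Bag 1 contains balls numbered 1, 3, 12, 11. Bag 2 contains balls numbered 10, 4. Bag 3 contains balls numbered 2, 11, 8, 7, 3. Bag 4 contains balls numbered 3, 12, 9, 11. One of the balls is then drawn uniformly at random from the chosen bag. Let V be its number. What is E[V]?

287/40

E[V | bag 1] = (1+3+12+11)/4 = 27/4.
E[V | bag 2] = (10+4)/2 = 7.
E[V | bag 3] = (2+11+8+7+3)/5 = 31/5.
E[V | bag 4] = (3+12+9+11)/4 = 35/4.
E[V] = (1/4)·(27/4) + (1/4)·(7) + (1/4)·(31/5) + (1/4)·(35/4) = 287/40.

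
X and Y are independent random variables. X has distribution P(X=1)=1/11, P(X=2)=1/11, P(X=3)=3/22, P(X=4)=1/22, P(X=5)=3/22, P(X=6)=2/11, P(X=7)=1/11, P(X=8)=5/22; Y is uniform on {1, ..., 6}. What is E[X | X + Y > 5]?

P(X + Y > 5) = 37/44.
Summing X·P(x,y) over outcomes with X + Y > 5 gives 105/22.
E[X | X + Y > 5] = (105/22) / (37/44) = 210/37.

210/37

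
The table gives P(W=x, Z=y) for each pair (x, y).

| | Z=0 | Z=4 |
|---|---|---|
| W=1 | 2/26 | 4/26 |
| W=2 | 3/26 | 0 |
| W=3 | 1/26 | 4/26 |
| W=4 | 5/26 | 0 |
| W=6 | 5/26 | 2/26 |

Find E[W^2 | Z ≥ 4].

P(Z ≥ 4) = 5/13.
Σ W^2·P over the event = 1·(4/26) + 9·(4/26) + 36·(2/26) = 56/13.
E[W^2 | Z ≥ 4] = (56/13) / (5/13) = 56/5.

56/5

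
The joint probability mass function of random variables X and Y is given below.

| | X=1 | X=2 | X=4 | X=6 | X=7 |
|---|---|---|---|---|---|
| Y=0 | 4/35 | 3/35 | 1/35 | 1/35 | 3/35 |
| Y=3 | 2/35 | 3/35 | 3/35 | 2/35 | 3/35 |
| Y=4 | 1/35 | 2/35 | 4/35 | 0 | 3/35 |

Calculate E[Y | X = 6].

P(X = 6) = 3/35.
Σ Y·P over the event = 0·(1/35) + 3·(2/35) = 6/35.
E[Y | X = 6] = (6/35) / (3/35) = 2.

2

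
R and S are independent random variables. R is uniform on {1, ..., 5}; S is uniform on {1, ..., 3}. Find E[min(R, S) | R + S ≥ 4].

23/12

P(R + S ≥ 4) = 4/5.
Summing min(R,S)·P(x,y) over outcomes with R + S ≥ 4 gives 23/15.
E[min(R, S) | R + S ≥ 4] = (23/15) / (4/5) = 23/12.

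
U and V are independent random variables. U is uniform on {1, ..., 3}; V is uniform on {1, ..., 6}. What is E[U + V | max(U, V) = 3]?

24/5

P(max(U, V) = 3) = 5/18.
Summing (U+V)·P(x,y) over outcomes with max(U, V) = 3 gives 4/3.
E[U + V | max(U, V) = 3] = (4/3) / (5/18) = 24/5.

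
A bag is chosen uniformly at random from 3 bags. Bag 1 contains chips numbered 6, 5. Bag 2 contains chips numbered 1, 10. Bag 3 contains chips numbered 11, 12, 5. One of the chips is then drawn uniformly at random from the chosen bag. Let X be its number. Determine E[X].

61/9

E[X | bag 1] = (6+5)/2 = 11/2.
E[X | bag 2] = (1+10)/2 = 11/2.
E[X | bag 3] = (11+12+5)/3 = 28/3.
By the law of total expectation,
E[X] = (1/3)·(11/2) + (1/3)·(11/2) + (1/3)·(28/3) = 61/9.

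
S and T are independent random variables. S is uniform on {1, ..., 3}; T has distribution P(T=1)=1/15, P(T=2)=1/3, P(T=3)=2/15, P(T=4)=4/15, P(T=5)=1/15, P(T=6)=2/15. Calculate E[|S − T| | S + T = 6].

12/7

P(S + T = 6) = 7/45.
Summing |S−T|·P(x,y) over outcomes with S + T = 6 gives 4/15.
E[|S − T| | S + T = 6] = (4/15) / (7/45) = 12/7.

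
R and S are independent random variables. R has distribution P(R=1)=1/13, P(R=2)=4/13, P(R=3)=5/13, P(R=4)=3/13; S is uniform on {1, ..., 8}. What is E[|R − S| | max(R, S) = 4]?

P(max(R, S) = 4) = 11/52.
Summing |R−S|·P(x,y) over outcomes with max(R, S) = 4 gives 17/52.
E[|R − S| | max(R, S) = 4] = (17/52) / (11/52) = 17/11.

17/11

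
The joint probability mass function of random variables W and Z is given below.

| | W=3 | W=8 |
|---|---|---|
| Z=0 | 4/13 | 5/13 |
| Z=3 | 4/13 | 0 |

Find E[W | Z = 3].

P(Z = 3) = 4/13.
Σ W·P over the event = 3·(4/13) = 12/13.
E[W | Z = 3] = (12/13) / (4/13) = 3.

3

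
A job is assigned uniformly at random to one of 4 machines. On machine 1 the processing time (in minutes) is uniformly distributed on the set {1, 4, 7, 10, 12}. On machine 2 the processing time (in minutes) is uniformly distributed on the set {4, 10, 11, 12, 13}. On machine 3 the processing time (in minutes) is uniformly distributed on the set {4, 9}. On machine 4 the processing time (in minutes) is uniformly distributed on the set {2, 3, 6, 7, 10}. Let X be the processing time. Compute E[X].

289/40

E[X | machine 1] = (1+4+7+10+12)/5 = 34/5.
E[X | machine 2] = (4+10+11+12+13)/5 = 10.
E[X | machine 3] = (4+9)/2 = 13/2.
E[X | machine 4] = (2+3+6+7+10)/5 = 28/5.
By the law of total expectation,
E[X] = (1/4)·(34/5) + (1/4)·(10) + (1/4)·(13/2) + (1/4)·(28/5) = 289/40.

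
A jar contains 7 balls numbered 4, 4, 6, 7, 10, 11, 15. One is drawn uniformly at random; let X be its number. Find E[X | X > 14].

P(X > 14) = 1/7.
Σ over the event: 15·1/7 = 15/7.
E[X | X > 14] = (15/7) / (1/7) = 15.

15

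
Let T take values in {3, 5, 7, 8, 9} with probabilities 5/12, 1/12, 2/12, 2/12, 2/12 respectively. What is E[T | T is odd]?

26/5

P(T is odd) = 5/6.
Σ over the event: 3·5/12 + 5·1/12 + 7·1/6 + 9·1/6 = 13/3.
E[T | T is odd] = (13/3) / (5/6) = 26/5.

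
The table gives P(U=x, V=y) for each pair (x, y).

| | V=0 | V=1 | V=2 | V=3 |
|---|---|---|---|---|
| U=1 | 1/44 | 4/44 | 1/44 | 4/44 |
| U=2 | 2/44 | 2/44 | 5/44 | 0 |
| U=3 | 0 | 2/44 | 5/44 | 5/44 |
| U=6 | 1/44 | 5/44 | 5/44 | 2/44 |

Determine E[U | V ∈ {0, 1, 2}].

37/11

P(V ∈ {0, 1, 2}) = 3/4.
Summing U·P(U=x,V=y) over the conditioning event gives 111/44.
E[U | V ∈ {0, 1, 2}] = (111/44) / (3/4) = 37/11.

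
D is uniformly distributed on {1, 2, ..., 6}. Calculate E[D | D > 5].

Given D > 5, D is equally likely to be any of {6}.
E[D | D > 5] = (6) / 1 = 6.

6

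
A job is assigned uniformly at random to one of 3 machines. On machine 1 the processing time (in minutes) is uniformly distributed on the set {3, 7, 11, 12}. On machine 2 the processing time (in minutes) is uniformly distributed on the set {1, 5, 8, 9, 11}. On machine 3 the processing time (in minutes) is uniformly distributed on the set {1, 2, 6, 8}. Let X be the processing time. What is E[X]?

E[X | machine 1] = (3+7+11+12)/4 = 33/4.
E[X | machine 2] = (1+5+8+9+11)/5 = 34/5.
E[X | machine 3] = (1+2+6+8)/4 = 17/4.
By the law of total expectation,
E[X] = (1/3)·(33/4) + (1/3)·(34/5) + (1/3)·(17/4) = 193/30.

193/30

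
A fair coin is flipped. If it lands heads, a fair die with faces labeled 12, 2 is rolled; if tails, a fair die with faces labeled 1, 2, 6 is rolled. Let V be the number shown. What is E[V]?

5

E[V | heads] = (12+2)/2 = 7.
E[V | tails] = (1+2+6)/3 = 3.
By the law of total expectation,
E[V] = (1/2)·(7) + (1/2)·(3) = 5.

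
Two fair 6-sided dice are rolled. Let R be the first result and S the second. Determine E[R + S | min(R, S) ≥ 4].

Outcomes with min(R, S) ≥ 4: (4,4), (4,5), (4,6), (5,4), (5,5), (5,6), (6,4), (6,5), (6,6), each with probability 1/36.
E[R + S | min(R, S) ≥ 4] = (8 + 9 + 10 + 9 + 10 + 11 + 10 + 11 + 12) / 9 = 10.

10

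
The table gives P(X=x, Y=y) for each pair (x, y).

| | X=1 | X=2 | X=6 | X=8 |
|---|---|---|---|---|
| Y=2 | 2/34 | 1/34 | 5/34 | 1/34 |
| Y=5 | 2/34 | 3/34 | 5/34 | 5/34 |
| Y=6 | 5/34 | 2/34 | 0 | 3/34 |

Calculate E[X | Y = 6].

P(Y = 6) = 5/17.
Σ X·P over the event = 1·(5/34) + 2·(2/34) + 8·(3/34) = 33/34.
E[X | Y = 6] = (33/34) / (5/17) = 33/10.

33/10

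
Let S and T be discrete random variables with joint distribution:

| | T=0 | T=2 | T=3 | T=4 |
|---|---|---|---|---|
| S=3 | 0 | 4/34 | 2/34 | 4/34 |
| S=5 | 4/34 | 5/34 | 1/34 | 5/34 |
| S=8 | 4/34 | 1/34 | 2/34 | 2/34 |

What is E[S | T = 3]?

27/5

P(T = 3) = 5/34.
Summing S·P(S=x,T=y) over the conditioning event gives 27/34.
E[S | T = 3] = (27/34) / (5/34) = 27/5.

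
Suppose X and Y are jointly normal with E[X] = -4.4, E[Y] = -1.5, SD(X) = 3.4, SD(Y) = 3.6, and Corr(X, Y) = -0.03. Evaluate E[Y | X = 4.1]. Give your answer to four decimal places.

-1.7700

For a bivariate normal, E[Y | X=x] = μ_Y + ρ·(σ_Y/σ_X)·(x − μ_X).
E[Y | X=4.1] = -1.5 + (-0.03)·(3.6/3.4)·(4.1 − (-4.4)) = -1.5 + (-0.031765)·(8.5) = -1.7700.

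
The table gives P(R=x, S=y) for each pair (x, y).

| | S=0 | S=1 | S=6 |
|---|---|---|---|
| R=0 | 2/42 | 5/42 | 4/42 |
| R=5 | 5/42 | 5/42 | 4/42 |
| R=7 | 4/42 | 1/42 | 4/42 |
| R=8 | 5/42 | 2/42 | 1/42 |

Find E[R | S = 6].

P(S = 6) = 13/42.
Σ R·P over the event = 0·(4/42) + 5·(4/42) + 7·(4/42) + 8·(1/42) = 4/3.
E[R | S = 6] = (4/3) / (13/42) = 56/13.

56/13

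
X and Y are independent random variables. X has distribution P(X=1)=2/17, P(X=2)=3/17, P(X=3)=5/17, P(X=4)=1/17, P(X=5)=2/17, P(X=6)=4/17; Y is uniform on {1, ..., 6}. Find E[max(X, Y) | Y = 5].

P(Y = 5) = 1/6.
Summing max(X,Y)·P(x,y) over outcomes with Y = 5 gives 89/102.
E[max(X, Y) | Y = 5] = (89/102) / (1/6) = 89/17.

89/17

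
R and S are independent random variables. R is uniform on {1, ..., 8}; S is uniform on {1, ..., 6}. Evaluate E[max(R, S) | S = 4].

P(S = 4) = 1/6.
Summing max(R,S)·P(x,y) over outcomes with S = 4 gives 7/8.
E[max(R, S) | S = 4] = (7/8) / (1/6) = 21/4.

21/4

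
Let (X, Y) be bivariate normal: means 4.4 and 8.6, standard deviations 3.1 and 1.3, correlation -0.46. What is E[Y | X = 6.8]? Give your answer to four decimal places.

For a bivariate normal, E[Y | X=x] = μ_Y + ρ·(σ_Y/σ_X)·(x − μ_X).
E[Y | X=6.8] = 8.6 + (-0.46)·(1.3/3.1)·(6.8 − (4.4)) = 8.6 + (-0.1929)·(2.4) = 8.1370.

8.1370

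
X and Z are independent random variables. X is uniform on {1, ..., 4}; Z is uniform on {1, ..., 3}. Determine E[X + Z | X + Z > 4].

Outcomes with X + Z > 4: (2,3), (3,2), (3,3), (4,1), (4,2), (4,3), each with probability 1/12.
E[X + Z | X + Z > 4] = (5 + 5 + 6 + 5 + 6 + 7) / 6 = 17/3.

17/3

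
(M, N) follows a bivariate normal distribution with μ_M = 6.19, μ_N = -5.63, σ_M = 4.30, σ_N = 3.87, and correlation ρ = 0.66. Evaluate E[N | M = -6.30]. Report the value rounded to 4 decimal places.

For a bivariate normal, E[N | M=x] = μ_N + ρ·(σ_N/σ_M)·(x − μ_M).
E[N | M=-6.30] = -5.63 + (0.66)·(3.87/4.30)·(-6.30 − (6.19)) = -5.63 + (0.594)·(-12.49) = -13.0491.

-13.0491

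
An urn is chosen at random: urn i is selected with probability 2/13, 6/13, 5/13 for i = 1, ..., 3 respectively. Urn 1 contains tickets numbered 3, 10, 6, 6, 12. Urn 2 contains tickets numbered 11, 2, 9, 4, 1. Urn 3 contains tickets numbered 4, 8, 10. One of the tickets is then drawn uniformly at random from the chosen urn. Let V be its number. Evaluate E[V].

E[V | urn 1] = (3+10+6+6+12)/5 = 37/5.
E[V | urn 2] = (11+2+9+4+1)/5 = 27/5.
E[V | urn 3] = (4+8+10)/3 = 22/3.
By the law of total expectation,
E[V] = (2/13)·(37/5) + (6/13)·(27/5) + (5/13)·(22/3) = 1258/195.

1258/195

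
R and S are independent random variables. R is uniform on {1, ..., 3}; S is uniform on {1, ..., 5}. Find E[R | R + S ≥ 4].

13/6

P(R + S ≥ 4) = 4/5.
Summing R·P(x,y) over outcomes with R + S ≥ 4 gives 26/15.
E[R | R + S ≥ 4] = (26/15) / (4/5) = 13/6.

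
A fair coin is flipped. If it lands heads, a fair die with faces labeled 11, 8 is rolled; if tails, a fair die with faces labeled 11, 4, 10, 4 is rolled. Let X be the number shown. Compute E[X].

E[X | heads] = (11+8)/2 = 19/2.
E[X | tails] = (11+4+10+4)/4 = 29/4.
By the law of total expectation,
E[X] = (1/2)·(19/2) + (1/2)·(29/4) = 67/8.

67/8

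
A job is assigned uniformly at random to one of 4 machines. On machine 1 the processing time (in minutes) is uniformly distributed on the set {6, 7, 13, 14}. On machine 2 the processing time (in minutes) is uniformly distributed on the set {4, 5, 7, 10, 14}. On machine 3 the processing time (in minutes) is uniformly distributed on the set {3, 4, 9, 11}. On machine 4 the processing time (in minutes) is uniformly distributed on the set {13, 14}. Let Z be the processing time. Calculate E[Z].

E[Z | machine 1] = (6+7+13+14)/4 = 10.
E[Z | machine 2] = (4+5+7+10+14)/5 = 8.
E[Z | machine 3] = (3+4+9+11)/4 = 27/4.
E[Z | machine 4] = (13+14)/2 = 27/2.
E[Z] = (1/4)·(10) + (1/4)·(8) + (1/4)·(27/4) + (1/4)·(27/2) = 153/16.

153/16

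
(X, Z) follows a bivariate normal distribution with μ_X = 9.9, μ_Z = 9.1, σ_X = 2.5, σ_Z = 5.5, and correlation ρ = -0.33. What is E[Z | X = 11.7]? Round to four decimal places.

7.7932

The regression of Z on X has slope ρ·σ_Z/σ_X and passes through (μ_X, μ_Z).
E[Z | X=11.7] = 9.1 + (-0.33)·(5.5/2.5)·(11.7 − (9.9)) = 9.1 + (-0.726)·(1.8) = 7.7932.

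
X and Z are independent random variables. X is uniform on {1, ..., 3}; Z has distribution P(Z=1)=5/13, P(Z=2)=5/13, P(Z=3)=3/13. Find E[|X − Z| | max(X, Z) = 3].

24/19

P(max(X, Z) = 3) = 19/39.
Summing |X−Z|·P(x,y) over outcomes with max(X, Z) = 3 gives 8/13.
E[|X − Z| | max(X, Z) = 3] = (8/13) / (19/39) = 24/19.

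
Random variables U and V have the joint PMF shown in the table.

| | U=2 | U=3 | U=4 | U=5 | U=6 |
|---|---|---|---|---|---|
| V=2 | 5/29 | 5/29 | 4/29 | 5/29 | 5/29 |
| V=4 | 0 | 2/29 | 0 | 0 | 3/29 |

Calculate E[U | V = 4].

P(V = 4) = 5/29.
Σ U·P over the event = 3·(2/29) + 6·(3/29) = 24/29.
E[U | V = 4] = (24/29) / (5/29) = 24/5.

24/5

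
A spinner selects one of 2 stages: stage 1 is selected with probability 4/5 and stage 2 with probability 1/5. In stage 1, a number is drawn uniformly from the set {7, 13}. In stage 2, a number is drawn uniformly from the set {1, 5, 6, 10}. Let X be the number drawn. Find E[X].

91/10

E[X | stage 1] = (7+13)/2 = 10.
E[X | stage 2] = (1+5+6+10)/4 = 11/2.
E[X] = (4/5)·(10) + (1/5)·(11/2) = 91/10.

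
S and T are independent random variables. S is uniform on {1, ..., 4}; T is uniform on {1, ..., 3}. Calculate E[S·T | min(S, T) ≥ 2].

Outcomes with min(S, T) ≥ 2: (2,2), (2,3), (3,2), (3,3), (4,2), (4,3), each with probability 1/12.
E[S·T | min(S, T) ≥ 2] = (4 + 6 + 6 + 9 + 8 + 12) / 6 = 15/2.

15/2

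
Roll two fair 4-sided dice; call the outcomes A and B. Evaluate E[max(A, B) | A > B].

10/3

P(A > B) = 3/8.
Summing max(A,B)·P(x,y) over outcomes with A > B gives 5/4.
E[max(A, B) | A > B] = (5/4) / (3/8) = 10/3.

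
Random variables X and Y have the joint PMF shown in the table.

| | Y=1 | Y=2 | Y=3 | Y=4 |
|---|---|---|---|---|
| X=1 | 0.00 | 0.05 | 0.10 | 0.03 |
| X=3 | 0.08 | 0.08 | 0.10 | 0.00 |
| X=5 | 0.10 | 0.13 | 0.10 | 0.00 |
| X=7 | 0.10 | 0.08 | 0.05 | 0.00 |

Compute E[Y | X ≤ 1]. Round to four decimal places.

2.8889

P(X ≤ 1) = 0.18.
Σ Y·P over the event = 2·(0.05) + 3·(0.10) + 4·(0.03) = 0.52.
E[Y | X ≤ 1] = (0.52) / (0.18) = 2.8889.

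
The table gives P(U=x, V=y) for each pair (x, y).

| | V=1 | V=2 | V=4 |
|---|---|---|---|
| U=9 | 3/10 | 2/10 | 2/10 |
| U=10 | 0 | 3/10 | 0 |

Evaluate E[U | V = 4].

9

P(V = 4) = 1/5.
Σ U·P over the event = 9·(2/10) = 9/5.
E[U | V = 4] = (9/5) / (1/5) = 9.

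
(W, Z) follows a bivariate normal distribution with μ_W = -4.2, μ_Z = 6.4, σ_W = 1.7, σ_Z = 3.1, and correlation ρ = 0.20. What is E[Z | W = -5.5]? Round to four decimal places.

E[Z | W=x] = μ_Z + ρ(σ_Z/σ_W)(x − μ_W) for jointly normal variables.
E[Z | W=-5.5] = 6.4 + (0.20)·(3.1/1.7)·(-5.5 − (-4.2)) = 6.4 + (0.36471)·(-1.3) = 5.9259.

5.9259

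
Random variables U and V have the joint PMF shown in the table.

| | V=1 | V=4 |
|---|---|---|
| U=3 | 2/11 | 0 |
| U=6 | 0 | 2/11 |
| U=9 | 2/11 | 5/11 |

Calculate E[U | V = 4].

57/7

P(V = 4) = 7/11.
Σ U·P over the event = 6·(2/11) + 9·(5/11) = 57/11.
E[U | V = 4] = (57/11) / (7/11) = 57/7.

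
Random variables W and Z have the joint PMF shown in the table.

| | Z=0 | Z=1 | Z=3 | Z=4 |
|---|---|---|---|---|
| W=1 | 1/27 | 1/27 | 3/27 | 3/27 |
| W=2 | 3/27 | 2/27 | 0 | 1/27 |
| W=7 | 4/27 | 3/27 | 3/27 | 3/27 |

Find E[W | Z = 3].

4

P(Z = 3) = 2/9.
Σ W·P over the event = 1·(3/27) + 7·(3/27) = 8/9.
E[W | Z = 3] = (8/9) / (2/9) = 4.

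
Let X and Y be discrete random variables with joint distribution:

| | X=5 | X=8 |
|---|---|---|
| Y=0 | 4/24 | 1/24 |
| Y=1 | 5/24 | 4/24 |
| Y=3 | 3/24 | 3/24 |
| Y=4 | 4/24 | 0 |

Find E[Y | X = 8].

13/8

P(X = 8) = 1/3.
Σ Y·P over the event = 0·(1/24) + 1·(4/24) + 3·(3/24) = 13/24.
E[Y | X = 8] = (13/24) / (1/3) = 13/8.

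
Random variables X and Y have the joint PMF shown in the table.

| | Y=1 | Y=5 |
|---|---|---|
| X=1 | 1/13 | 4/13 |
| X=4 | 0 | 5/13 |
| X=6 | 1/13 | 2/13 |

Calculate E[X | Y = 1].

P(Y = 1) = 2/13.
Σ X·P over the event = 1·(1/13) + 6·(1/13) = 7/13.
E[X | Y = 1] = (7/13) / (2/13) = 7/2.

7/2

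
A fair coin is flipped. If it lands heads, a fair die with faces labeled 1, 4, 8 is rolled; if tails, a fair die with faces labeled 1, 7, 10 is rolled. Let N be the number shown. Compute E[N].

E[N | heads] = (1+4+8)/3 = 13/3.
E[N | tails] = (1+7+10)/3 = 6.
By the law of total expectation,
E[N] = (1/2)·(13/3) + (1/2)·(6) = 31/6.

31/6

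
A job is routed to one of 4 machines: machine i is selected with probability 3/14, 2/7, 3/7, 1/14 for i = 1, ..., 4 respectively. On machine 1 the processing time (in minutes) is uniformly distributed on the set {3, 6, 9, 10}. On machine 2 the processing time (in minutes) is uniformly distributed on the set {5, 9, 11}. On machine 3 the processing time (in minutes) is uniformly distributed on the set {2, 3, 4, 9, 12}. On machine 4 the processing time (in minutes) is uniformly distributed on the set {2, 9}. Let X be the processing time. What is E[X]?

E[X | machine 1] = (3+6+9+10)/4 = 7.
E[X | machine 2] = (5+9+11)/3 = 25/3.
E[X | machine 3] = (2+3+4+9+12)/5 = 6.
E[X | machine 4] = (2+9)/2 = 11/2.
By the law of total expectation,
E[X] = (3/14)·(7) + (2/7)·(25/3) + (3/7)·(6) + (1/14)·(11/2) = 575/84.

575/84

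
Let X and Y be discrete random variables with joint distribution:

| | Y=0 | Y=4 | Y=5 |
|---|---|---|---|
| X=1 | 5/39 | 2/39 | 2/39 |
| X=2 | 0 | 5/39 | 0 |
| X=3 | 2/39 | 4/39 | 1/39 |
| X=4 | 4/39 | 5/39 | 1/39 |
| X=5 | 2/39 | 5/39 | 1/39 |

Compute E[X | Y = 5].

14/5

P(Y = 5) = 5/39.
Σ X·P over the event = 1·(2/39) + 3·(1/39) + 4·(1/39) + 5·(1/39) = 14/39.
E[X | Y = 5] = (14/39) / (5/39) = 14/5.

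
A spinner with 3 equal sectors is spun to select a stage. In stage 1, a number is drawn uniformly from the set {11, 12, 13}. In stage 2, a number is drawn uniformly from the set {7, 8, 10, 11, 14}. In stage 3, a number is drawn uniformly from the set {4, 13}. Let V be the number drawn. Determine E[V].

61/6

E[V | stage 1] = (11+12+13)/3 = 12.
E[V | stage 2] = (7+8+10+11+14)/5 = 10.
E[V | stage 3] = (4+13)/2 = 17/2.
By the law of total expectation,
E[V] = (1/3)·(12) + (1/3)·(10) + (1/3)·(17/2) = 61/6.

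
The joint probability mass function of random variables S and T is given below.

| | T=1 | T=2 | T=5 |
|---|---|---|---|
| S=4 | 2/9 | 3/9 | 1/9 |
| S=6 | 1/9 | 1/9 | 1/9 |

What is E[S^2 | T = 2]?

P(T = 2) = 4/9.
Σ S^2·P over the event = 16·(3/9) + 36·(1/9) = 28/3.
E[S^2 | T = 2] = (28/3) / (4/9) = 21.

21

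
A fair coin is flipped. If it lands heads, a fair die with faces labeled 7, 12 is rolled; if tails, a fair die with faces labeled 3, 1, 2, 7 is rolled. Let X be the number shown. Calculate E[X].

51/8

E[X | heads] = (7+12)/2 = 19/2.
E[X | tails] = (3+1+2+7)/4 = 13/4.
By the law of total expectation,
E[X] = (1/2)·(19/2) + (1/2)·(13/4) = 51/8.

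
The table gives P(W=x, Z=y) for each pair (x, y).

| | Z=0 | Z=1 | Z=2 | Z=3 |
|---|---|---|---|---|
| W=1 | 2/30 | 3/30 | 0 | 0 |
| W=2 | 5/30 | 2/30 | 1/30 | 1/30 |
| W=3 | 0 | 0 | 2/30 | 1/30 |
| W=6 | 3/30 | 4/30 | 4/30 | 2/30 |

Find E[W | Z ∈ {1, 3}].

48/13

P(Z ∈ {1, 3}) = 13/30.
Σ W·P over the event = 1·(3/30) + 2·(2/30) + 2·(1/30) + 3·(1/30) + 6·(4/30) + 6·(2/30) = 8/5.
E[W | Z ∈ {1, 3}] = (8/5) / (13/30) = 48/13.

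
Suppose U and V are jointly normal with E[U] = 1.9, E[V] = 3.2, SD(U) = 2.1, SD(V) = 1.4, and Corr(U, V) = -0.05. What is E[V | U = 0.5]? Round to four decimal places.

E[V | U=x] = μ_V + ρ(σ_V/σ_U)(x − μ_U) for jointly normal variables.
E[V | U=0.5] = 3.2 + (-0.05)·(1.4/2.1)·(0.5 − (1.9)) = 3.2 + (-0.033333)·(-1.4) = 3.2467.

3.2467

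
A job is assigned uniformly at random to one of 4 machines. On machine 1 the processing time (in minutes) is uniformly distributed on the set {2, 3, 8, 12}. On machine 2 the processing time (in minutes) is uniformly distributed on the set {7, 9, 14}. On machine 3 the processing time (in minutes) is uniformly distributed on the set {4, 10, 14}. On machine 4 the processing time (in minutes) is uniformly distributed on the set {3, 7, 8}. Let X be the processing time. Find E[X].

E[X | machine 1] = (2+3+8+12)/4 = 25/4.
E[X | machine 2] = (7+9+14)/3 = 10.
E[X | machine 3] = (4+10+14)/3 = 28/3.
E[X | machine 4] = (3+7+8)/3 = 6.
By the law of total expectation,
E[X] = (1/4)·(25/4) + (1/4)·(10) + (1/4)·(28/3) + (1/4)·(6) = 379/48.

379/48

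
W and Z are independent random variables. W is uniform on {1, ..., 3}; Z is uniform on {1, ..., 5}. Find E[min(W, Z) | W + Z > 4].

Outcomes with W + Z > 4: (1,4), (1,5), (2,3), (2,4), (2,5), (3,2), (3,3), (3,4), (3,5), each with probability 1/15.
E[min(W, Z) | W + Z > 4] = (1 + 1 + 2 + 2 + 2 + 2 + 3 + 3 + 3) / 9 = 19/9.

19/9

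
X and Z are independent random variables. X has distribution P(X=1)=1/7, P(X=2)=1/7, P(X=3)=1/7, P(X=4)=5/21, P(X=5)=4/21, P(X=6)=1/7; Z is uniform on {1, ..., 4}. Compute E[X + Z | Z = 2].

118/21

P(Z = 2) = 1/4.
Summing (X+Z)·P(x,y) over outcomes with Z = 2 gives 59/42.
E[X + Z | Z = 2] = (59/42) / (1/4) = 118/21.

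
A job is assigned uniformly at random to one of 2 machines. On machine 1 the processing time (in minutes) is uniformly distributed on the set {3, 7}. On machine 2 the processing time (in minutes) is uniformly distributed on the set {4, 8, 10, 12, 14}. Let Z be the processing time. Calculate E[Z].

E[Z | machine 1] = (3+7)/2 = 5.
E[Z | machine 2] = (4+8+10+12+14)/5 = 48/5.
E[Z] = (1/2)·(5) + (1/2)·(48/5) = 73/10.

73/10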